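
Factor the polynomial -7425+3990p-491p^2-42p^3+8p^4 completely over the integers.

(2p-11)(4p-15)(p+9)(p-5)

Among the possible rational roots, p = -9 is a root, so (p+9) divides it; the quotient is 8p^3-114p^2+535p-825.
Continuing, p = 5 is a root, so (p-5) divides it; the quotient is 8p^2-74p+165.
The remaining quadratic factors as (2p-11)(4p-15).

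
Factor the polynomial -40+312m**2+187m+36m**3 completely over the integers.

Trying the rational-root candidates, m = -8 is a root, so (m+8) divides it; the quotient is 36m**2+24m-5.
The remaining quadratic factors as (6m-1)(6m+5).

(6m+5)(6m-1)(m+8)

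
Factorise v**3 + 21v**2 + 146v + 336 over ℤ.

Among the possible rational roots, v = −8 is a root, so (v + 8) divides it; the quotient is v**2 + 13v + 42.
The remaining quadratic factors as (v + 7)(v + 6).

(v + 6)(v + 7)(v + 8)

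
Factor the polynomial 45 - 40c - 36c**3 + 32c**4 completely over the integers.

Group as (32c**4 - 40c) + (-36c**3 + 45) = 8c(4c**3 - 5) - 9(4c**3 - 5).
Both groups share the factor (4c**3 - 5).

(8c - 9)(4c**3 - 5)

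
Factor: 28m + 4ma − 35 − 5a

(4m − 5)(a + 7)

Group as (4ma + 28m) + (−5a − 35) = 4m(a + 7) − 5(a + 7).
Both groups share the factor (a + 7).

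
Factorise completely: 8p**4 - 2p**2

Pull out the common factor 2p**2; 4p**2 - 1 is a difference of squares.

2p**2(2p + 1)(2p - 1)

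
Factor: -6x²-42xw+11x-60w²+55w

Group: -6x(x+5w) + (-12w+11)(x+5w); both groups contain (x+5w).

-(6x+12w-11)(x+5w)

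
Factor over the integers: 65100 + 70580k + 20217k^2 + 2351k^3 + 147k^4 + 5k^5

Among the possible rational roots, k = -5 is a root, giving the factor (k + 5) and quotient 5k^4 + 122k^3 + 1741k^2 + 11512k + 13020.
Continuing, k = -7/5 is a root, giving the factor (5k + 7) and quotient k^3 + 23k^2 + 316k + 1860.
Next, k = -10 is a root, giving the factor (k + 10) and quotient k^2 + 13k + 186.
The quadratic k^2 + 13k + 186 has discriminant -575 < 0 and is irreducible over ℤ.

(5k + 7)(k + 10)(k + 5)(k^2 + 13k + 186)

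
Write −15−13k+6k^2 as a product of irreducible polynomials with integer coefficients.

(6k+5)(k−3)

Need a pair with product 6·(−15) = −90 and sum −13: that's 5 and −18.
Split the middle term: 6k^2+5k − 18k−15 = k(6k+5) − 3(6k+5).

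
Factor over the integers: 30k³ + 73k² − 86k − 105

(5k − 7)(6k + 5)(k + 3)

Testing divisors of the constant over divisors of the leading coefficient, k = −3 is a root, giving the factor (k + 3) and quotient 30k² − 17k − 35.
The remaining quadratic factors as (5k − 7)(6k + 5).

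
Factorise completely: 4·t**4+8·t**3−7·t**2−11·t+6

(2·t+3)·(2·t−1)·(t+2)·(t−1)

By the rational root theorem, t = 1/2 is a root, so (2·t−1) is a factor; dividing leaves 2·t**3+5·t**2−t−6.
Then t = −2 is a root, so (t+2) divides it; the quotient is 2·t**2+t−3.
The remaining quadratic factors as (2·t+3)(t−1).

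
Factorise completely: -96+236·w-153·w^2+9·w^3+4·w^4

Testing divisors of the constant over divisors of the leading coefficient, w = 3/4 is a root, so (4·w-3) divides it; the quotient is w^3+3·w^2-36·w+32.
Next, w = 4 is a root, so (w-4) divides it; the quotient is w^2+7·w-8.
The remaining quadratic factors as (w+8)(w-1).

(4·w-3)·(w+8)·(w-1)·(w-4)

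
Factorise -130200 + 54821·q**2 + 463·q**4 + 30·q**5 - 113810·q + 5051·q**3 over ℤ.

(5·q - 12)·(6·q + 5)·(q + 14)·(q**2 + 3·q + 155)

Testing divisors of the constant over divisors of the leading coefficient, q = 12/5 is a root, giving the factor (5·q - 12) and quotient 6·q**4 + 107·q**3 + 1267·q**2 + 14005·q + 10850.
Then q = -14 is a root, so (q + 14) divides it; the quotient is 6·q**3 + 23·q**2 + 945·q + 775.
Next, q = -5/6 is a root, so (6·q + 5) divides it; the quotient is q**2 + 3·q + 155.
The quadratic q**2 + 3·q + 155 has discriminant -611 < 0 and is irreducible over ℤ.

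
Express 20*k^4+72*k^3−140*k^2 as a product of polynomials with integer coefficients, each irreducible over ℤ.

Pull out the common factor 4*k^2, then factor the remaining trinomial.

4*k^2*(5*k−7)*(k+5)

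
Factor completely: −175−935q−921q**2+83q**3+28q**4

(4q+1)(7q+5)(q+7)(q−5)

Testing divisors of the constant over divisors of the leading coefficient, q = −5/7 is a root, so (7q+5) divides it; the quotient is 4q**3+9q**2−138q−35.
Next, q = 5 is a root, so (q−5) is a factor; dividing leaves 4q**2+29q+7.
The remaining quadratic factors as (q+7)(4q+1).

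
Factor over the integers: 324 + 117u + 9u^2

Pull out the common factor 9, then factor the remaining trinomial.

9(u + 4)(u + 9)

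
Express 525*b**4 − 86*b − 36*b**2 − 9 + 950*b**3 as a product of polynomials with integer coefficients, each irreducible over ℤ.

(3*b − 1)*(5*b + 1)*(5*b + 9)*(7*b + 1)

Among the possible rational roots, b = −1/7 is a root, giving the factor (7*b + 1) and quotient 75*b**3 + 125*b**2 − 23*b − 9.
Continuing, b = 1/3 is a root, so (3*b − 1) is a factor; dividing leaves 25*b**2 + 50*b + 9.
The remaining quadratic factors as (5*b + 1)(5*b + 9).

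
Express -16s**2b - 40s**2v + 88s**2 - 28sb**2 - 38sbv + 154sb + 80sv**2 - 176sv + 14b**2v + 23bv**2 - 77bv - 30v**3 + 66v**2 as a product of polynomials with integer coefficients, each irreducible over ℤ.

Group: 4s(-4sb - 10sv + 22s + 2bv + 5v**2 - 11v) + (7b - 6v)(-4sb - 10sv + 22s + 2bv + 5v**2 - 11v); both groups contain (-4sb - 10sv + 22s + 2bv + 5v**2 - 11v), so (4s + 7b - 6v) is a factor with cofactor -4sb - 10sv + 22s + 2bv + 5v**2 - 11v.
The cofactor groups again: -4sb - 10sv + 22s + 2bv + 5v**2 - 11v = -2s(2b + 5v - 11) + v(2b + 5v - 11); both groups contain (2b + 5v - 11), giving -(2s - v)(2b + 5v - 11).

-(2b + 5v - 11)(2s - v)(4s + 7b - 6v)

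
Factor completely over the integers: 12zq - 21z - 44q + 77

Group as (12zq - 21z) + (-44q + 77) = 3z(4q - 7) - 11(4q - 7).
Both groups share the factor (4q - 7).

(3z - 11)(4q - 7)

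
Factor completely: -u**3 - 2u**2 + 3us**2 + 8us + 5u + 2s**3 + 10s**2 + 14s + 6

-(u - 2s - 2)(u + s + 1)(u + s + 3)

Group: u(-u**2 + us + u + 2s**2 + 4s + 2) + (s + 3)(-u**2 + us + u + 2s**2 + 4s + 2); both groups contain (-u**2 + us + u + 2s**2 + 4s + 2), so (u + s + 3) is a factor with cofactor -u**2 + us + u + 2s**2 + 4s + 2.
The cofactor groups again: -u**2 + us + u + 2s**2 + 4s + 2 = -u(u + s + 1) + (2s + 2)(u + s + 1); both groups contain (u + s + 1), giving -(u - 2s - 2)(u + s + 1).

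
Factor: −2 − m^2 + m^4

Substitute u = m^2 to get a quadratic in u, then factor.
m^2 − 2 is irreducible over ℤ (2 is not a perfect square).
m^2 + 1 is irreducible over ℤ (sum of squares).

(m^2 + 1)*(m^2 − 2)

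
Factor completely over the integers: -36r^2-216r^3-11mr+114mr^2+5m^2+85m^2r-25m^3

-(5m+9r)(5m-6r-1)(m-4r)

Group: 5m(-5m^2+11mr+36r^2) + (-6r-1)(-5m^2+11mr+36r^2); both groups contain (-5m^2+11mr+36r^2), so (5m-6r-1) is a factor with cofactor -5m^2+11mr+36r^2.
The cofactor groups again: -5m^2+11mr+36r^2 = -m(5m+9r) + 4r(5m+9r); both groups contain (5m+9r), giving -(m-4r)(5m+9r).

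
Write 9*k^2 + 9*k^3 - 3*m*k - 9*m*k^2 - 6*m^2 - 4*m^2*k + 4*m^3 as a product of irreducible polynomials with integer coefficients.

Group: 2*m*(2*m^2 - 5*m*k - 3*m + 3*k^2 + 3*k) + 3*k*(2*m^2 - 5*m*k - 3*m + 3*k^2 + 3*k); both groups contain (2*m^2 - 5*m*k - 3*m + 3*k^2 + 3*k), so (2*m + 3*k) is a factor with cofactor 2*m^2 - 5*m*k - 3*m + 3*k^2 + 3*k.
The cofactor groups again: 2*m^2 - 5*m*k - 3*m + 3*k^2 + 3*k = 2*m*(m - k) + (-3*k - 3)*(m - k); both groups contain (m - k), giving (2*m - 3*k - 3)*(m - k).

(2*m - 3*k - 3)*(m - k)*(2*m + 3*k)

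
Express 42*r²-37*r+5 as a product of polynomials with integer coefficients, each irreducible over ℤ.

Need a pair with product 42·5 = 210 and sum -37: that's -30 and -7.
Split the middle term: 42*r²-30*r - 7*r+5 = 6*r*(7*r-5) - (7*r-5).

(6*r-1)*(7*r-5)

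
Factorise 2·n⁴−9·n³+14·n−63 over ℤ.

Group as (2·n⁴+14·n) + (−9·n³−63) = 2·n·(n³+7) − 9·(n³+7).
Both groups share the factor (n³+7).

(2·n−9)·(n³+7)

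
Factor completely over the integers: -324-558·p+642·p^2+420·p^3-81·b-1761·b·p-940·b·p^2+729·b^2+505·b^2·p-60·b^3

Group: 4·b·(-15·b^2+100·b·p+171·b-60·p^2-66·p+108) + (-7·p-3)·(-15·b^2+100·b·p+171·b-60·p^2-66·p+108); both groups contain (-15·b^2+100·b·p+171·b-60·p^2-66·p+108), so (4·b-7·p-3) is a factor with cofactor -15·b^2+100·b·p+171·b-60·p^2-66·p+108.
The cofactor groups again: -15·b^2+100·b·p+171·b-60·p^2-66·p+108 = -b·(15·b-10·p+9) + (6·p+12)·(15·b-10·p+9); both groups contain (15·b-10·p+9), giving -(b-6·p-12)·(15·b-10·p+9).

-(15·b-10·p+9)·(4·b-7·p-3)·(b-6·p-12)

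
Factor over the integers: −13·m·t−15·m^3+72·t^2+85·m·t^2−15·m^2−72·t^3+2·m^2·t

Group: 3·m·(−5·m^2+14·m·t−5·m−9·t^2+9·t) + 8·t·(−5·m^2+14·m·t−5·m−9·t^2+9·t); both groups contain (−5·m^2+14·m·t−5·m−9·t^2+9·t), so (3·m+8·t) is a factor with cofactor −5·m^2+14·m·t−5·m−9·t^2+9·t.
The cofactor groups again: −5·m^2+14·m·t−5·m−9·t^2+9·t = −m·(5·m−9·t) + (t−1)·(5·m−9·t); both groups contain (5·m−9·t), giving −(m−t+1)·(5·m−9·t).

−(3·m+8·t)·(5·m−9·t)·(m−t+1)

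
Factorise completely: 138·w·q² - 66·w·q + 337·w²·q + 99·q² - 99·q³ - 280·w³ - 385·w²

Group: 7·w·(-40·w² + 31·w·q - 55·w + 33·q² - 33·q) - 3·q·(-40·w² + 31·w·q - 55·w + 33·q² - 33·q); both groups contain (-40·w² + 31·w·q - 55·w + 33·q² - 33·q), so (7·w - 3·q) is a factor with cofactor -40·w² + 31·w·q - 55·w + 33·q² - 33·q.
The cofactor groups again: -40·w² + 31·w·q - 55·w + 33·q² - 33·q = -8·w·(5·w + 3·q) + (11·q - 11)·(5·w + 3·q); both groups contain (5·w + 3·q), giving -(8·w - 11·q + 11)·(5·w + 3·q).

-(8·w - 11·q + 11)·(7·w - 3·q)·(5·w + 3·q)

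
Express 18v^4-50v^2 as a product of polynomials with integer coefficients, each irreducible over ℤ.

2v^2(3v+5)(3v-5)

Pull out the common factor 2v^2; 9v^2-25 is a difference of squares.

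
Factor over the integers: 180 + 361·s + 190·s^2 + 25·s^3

(5·s + 4)·(5·s + 9)·(s + 5)

Trying the rational-root candidates, s = -9/5 is a root, giving the factor (5·s + 9) and quotient 5·s^2 + 29·s + 20.
The remaining quadratic factors as (s + 5)(5·s + 4).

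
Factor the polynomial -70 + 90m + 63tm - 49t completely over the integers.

(7t + 10)(9m - 7)

Group as (63tm - 49t) + (90m - 70) = 7t(9m - 7) + 10(9m - 7).
Both groups share the factor (9m - 7).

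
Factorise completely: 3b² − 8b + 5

(3b − 5)(b − 1)

Need a pair with product 3·5 = 15 and sum −8: that's −5 and −3.
Split the middle term: 3b² − 5b − 3b + 5 = b(3b − 5) − (3b − 5).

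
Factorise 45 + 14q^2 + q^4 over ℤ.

(q^2 + 5)(q^2 + 9)

Substitute u = q^2 to get a quadratic in u, then factor.
q^2 + 5 is irreducible over ℤ (always positive, so no real roots).
q^2 + 9 is irreducible over ℤ (sum of squares).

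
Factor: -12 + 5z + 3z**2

Need a pair with product 3·(-12) = -36 and sum 5: that's 9 and -4.
Split the middle term: 3z**2 + 9z - 4z - 12 = 3z(z + 3) - 4(z + 3).

(3z - 4)(z + 3)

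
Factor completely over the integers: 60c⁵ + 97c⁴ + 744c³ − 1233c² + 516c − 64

(3c − 1)(4c − 1)(5c − 4)(c² + 3c + 16)

Among the possible rational roots, c = 4/5 is a root, so (5c − 4) is a factor; dividing leaves 12c⁴ + 29c³ + 172c² − 109c + 16.
Continuing, c = 1/3 is a root, so (3c − 1) is a factor; dividing leaves 4c³ + 11c² + 61c − 16.
Then c = 1/4 is a root, so (4c − 1) divides it; the quotient is c² + 3c + 16.
The quadratic c² + 3c + 16 has discriminant −55 < 0 and is irreducible over ℤ.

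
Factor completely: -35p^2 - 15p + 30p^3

5p(2p - 3)(3p + 1)

Pull out the common factor 5p, then factor the remaining trinomial.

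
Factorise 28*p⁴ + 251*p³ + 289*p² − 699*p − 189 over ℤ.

Testing divisors of the constant over divisors of the leading coefficient, p = 9/7 is a root, so (7*p − 9) divides it; the quotient is 4*p³ + 41*p² + 94*p + 21.
Continuing, p = −3 is a root, so (p + 3) divides it; the quotient is 4*p² + 29*p + 7.
The remaining quadratic factors as (4*p + 1)(p + 7).

(4*p + 1)*(7*p − 9)*(p + 3)*(p + 7)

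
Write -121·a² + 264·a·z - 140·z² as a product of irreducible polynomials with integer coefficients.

Group: -11·a·(11·a - 10·z) + 14·z·(11·a - 10·z); both groups contain (11·a - 10·z).

-(11·a - 10·z)·(11·a - 14·z)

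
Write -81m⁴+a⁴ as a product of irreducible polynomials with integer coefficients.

Write as (a²)² − (9m²)², then factor a²-9m² once more.

(a+3m)(a-3m)(a²+9m²)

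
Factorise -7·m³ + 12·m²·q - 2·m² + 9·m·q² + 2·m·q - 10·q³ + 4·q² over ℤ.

Group: m·(-7·m² + 19·m·q - 2·m - 10·q² + 4·q) + q·(-7·m² + 19·m·q - 2·m - 10·q² + 4·q); both groups contain (-7·m² + 19·m·q - 2·m - 10·q² + 4·q), so (m + q) is a factor with cofactor -7·m² + 19·m·q - 2·m - 10·q² + 4·q.
The cofactor groups again: -7·m² + 19·m·q - 2·m - 10·q² + 4·q = -7·m·(m - 2·q) + (5·q - 2)·(m - 2·q); both groups contain (m - 2·q), giving -(7·m - 5·q + 2)·(m - 2·q).

-(7·m - 5·q + 2)·(m + q)·(m - 2·q)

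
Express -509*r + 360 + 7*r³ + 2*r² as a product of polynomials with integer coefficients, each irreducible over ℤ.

(7*r - 5)*(r + 9)*(r - 8)

Testing divisors of the constant over divisors of the leading coefficient, r = 5/7 is a root, so (7*r - 5) is a factor; dividing leaves r² + r - 72.
The remaining quadratic factors as (r - 8)(r + 9).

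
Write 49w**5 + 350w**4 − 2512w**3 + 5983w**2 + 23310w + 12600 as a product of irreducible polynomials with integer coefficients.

(7w + 10)(7w + 5)(w + 12)(w**2 − 7w + 21)

Testing divisors of the constant over divisors of the leading coefficient, w = −5/7 is a root, so (7w + 5) is a factor; dividing leaves 7w**4 + 45w**3 − 391w**2 + 1134w + 2520.
Continuing, w = −10/7 is a root, giving the factor (7w + 10) and quotient w**3 + 5w**2 − 63w + 252.
Next, w = −12 is a root, so (w + 12) is a factor; dividing leaves w**2 − 7w + 21.
The quadratic w**2 − 7w + 21 has discriminant −35 < 0 and is irreducible over ℤ.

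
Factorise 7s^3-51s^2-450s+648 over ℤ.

Among the possible rational roots, s = -6 is a root, so (s+6) divides it; the quotient is 7s^2-93s+108.
The remaining quadratic factors as (7s-9)(s-12).

(7s-9)(s+6)(s-12)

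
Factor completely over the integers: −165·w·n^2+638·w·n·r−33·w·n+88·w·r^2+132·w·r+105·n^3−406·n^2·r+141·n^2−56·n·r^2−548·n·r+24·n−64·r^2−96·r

Group: 11·w·(−15·n^2+58·n·r−3·n+8·r^2+12·r) + (−7·n−8)·(−15·n^2+58·n·r−3·n+8·r^2+12·r); both groups contain (−15·n^2+58·n·r−3·n+8·r^2+12·r), so (11·w−7·n−8) is a factor with cofactor −15·n^2+58·n·r−3·n+8·r^2+12·r.
The cofactor groups again: −15·n^2+58·n·r−3·n+8·r^2+12·r = −n·(15·n+2·r+3) + 4·r·(15·n+2·r+3); both groups contain (15·n+2·r+3), giving −(n−4·r)·(15·n+2·r+3).

−(11·w−7·n−8)·(15·n+2·r+3)·(n−4·r)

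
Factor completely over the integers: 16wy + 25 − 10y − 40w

Group as (16wy − 40w) + (−10y + 25) = 8w(2y − 5) − 5(2y − 5).
Both groups share the factor (2y − 5).

(2y − 5)(8w − 5)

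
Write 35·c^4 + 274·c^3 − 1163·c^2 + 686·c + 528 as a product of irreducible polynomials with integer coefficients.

(5·c − 8)·(7·c + 3)·(c + 11)·(c − 2)

By the rational root theorem, c = 8/5 is a root, giving the factor (5·c − 8) and quotient 7·c^3 + 66·c^2 − 127·c − 66.
Continuing, c = −3/7 is a root, giving the factor (7·c + 3) and quotient c^2 + 9·c − 22.
The remaining quadratic factors as (c − 2)(c + 11).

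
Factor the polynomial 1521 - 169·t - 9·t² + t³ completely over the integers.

By the rational root theorem, t = 13 is a root, giving the factor (t - 13) and quotient t² + 4·t - 117.
The remaining quadratic factors as (t + 13)(t - 9).

(t + 13)·(t - 13)·(t - 9)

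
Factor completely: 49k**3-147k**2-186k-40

Testing divisors of the constant over divisors of the leading coefficient, k = -5/7 is a root, giving the factor (7k+5) and quotient 7k**2-26k-8.
The remaining quadratic factors as (7k+2)(k-4).

(7k+2)(7k+5)(k-4)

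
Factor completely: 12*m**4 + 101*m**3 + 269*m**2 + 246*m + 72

Trying the rational-root candidates, m = −3 is a root, so (m + 3) divides it; the quotient is 12*m**3 + 65*m**2 + 74*m + 24.
Next, m = −2/3 is a root, so (3*m + 2) divides it; the quotient is 4*m**2 + 19*m + 12.
The remaining quadratic factors as (m + 4)(4*m + 3).

(3*m + 2)*(4*m + 3)*(m + 3)*(m + 4)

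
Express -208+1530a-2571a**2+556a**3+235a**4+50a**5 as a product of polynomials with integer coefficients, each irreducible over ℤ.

(2a-1)(5a-1)(5a-8)(a**2+7a+26)

Among the possible rational roots, a = 1/5 is a root, so (5a-1) is a factor; dividing leaves 10a**4+49a**3+121a**2-490a+208.
Then a = 8/5 is a root, so (5a-8) divides it; the quotient is 2a**3+13a**2+45a-26.
Next, a = 1/2 is a root, so (2a-1) divides it; the quotient is a**2+7a+26.
The quadratic a**2+7a+26 has discriminant -55 < 0 and is irreducible over ℤ.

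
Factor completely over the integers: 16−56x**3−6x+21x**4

Group as (21x**4−6x) + (−56x**3+16) = 3x(7x**3−2) − 8(7x**3−2).
Both groups share the factor (7x**3−2).

(3x−8)(7x**3−2)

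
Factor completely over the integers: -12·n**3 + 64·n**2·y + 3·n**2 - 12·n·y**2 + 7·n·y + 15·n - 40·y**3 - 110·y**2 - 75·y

Group: 3·n·(-4·n**2 + 24·n·y + 5·n - 20·y**2 - 25·y) + (2·y + 3)·(-4·n**2 + 24·n·y + 5·n - 20·y**2 - 25·y); both groups contain (-4·n**2 + 24·n·y + 5·n - 20·y**2 - 25·y), so (3·n + 2·y + 3) is a factor with cofactor -4·n**2 + 24·n·y + 5·n - 20·y**2 - 25·y.
The cofactor groups again: -4·n**2 + 24·n·y + 5·n - 20·y**2 - 25·y = -4·n·(n - 5·y) + (4·y + 5)·(n - 5·y); both groups contain (n - 5·y), giving -(4·n - 4·y - 5)·(n - 5·y).

-(3·n + 2·y + 3)·(4·n - 4·y - 5)·(n - 5·y)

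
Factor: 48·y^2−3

Pull out the common factor 3; 16·y^2−1 is a difference of squares.

3·(4·y+1)·(4·y−1)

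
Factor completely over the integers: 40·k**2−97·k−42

Need a pair with product 40·(−42) = −1680 and sum −97: that's 15 and −112.
Split the middle term: 40·k**2+15·k − 112·k−42 = 5·k·(8·k+3) − 14·(8·k+3).

(5·k−14)·(8·k+3)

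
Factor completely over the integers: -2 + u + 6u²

Need a pair with product 6·(-2) = -12 and sum 1: that's 4 and -3.
Split the middle term: 6u² + 4u - 3u - 2 = 2u(3u + 2) - (3u + 2).

(2u - 1)(3u + 2)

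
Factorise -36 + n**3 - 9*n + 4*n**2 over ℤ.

(n + 3)*(n + 4)*(n - 3)

Testing divisors of the constant over divisors of the leading coefficient, n = -3 is a root, so (n + 3) divides it; the quotient is n**2 + n - 12.
The remaining quadratic factors as (n - 3)(n + 4).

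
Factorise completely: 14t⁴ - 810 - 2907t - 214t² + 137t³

Trying the rational-root candidates, t = 9/2 is a root, giving the factor (2t - 9) and quotient 7t³ + 100t² + 343t + 90.
Next, t = -9 is a root, so (t + 9) is a factor; dividing leaves 7t² + 37t + 10.
The remaining quadratic factors as (7t + 2)(t + 5).

(2t - 9)(7t + 2)(t + 5)(t + 9)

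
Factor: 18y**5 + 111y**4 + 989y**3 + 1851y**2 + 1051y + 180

Testing divisors of the constant over divisors of the leading coefficient, y = -4/3 is a root, so (3y + 4) divides it; the quotient is 6y**4 + 29y**3 + 291y**2 + 229y + 45.
Next, y = -1/3 is a root, so (3y + 1) is a factor; dividing leaves 2y**3 + 9y**2 + 94y + 45.
Next, y = -1/2 is a root, so (2y + 1) divides it; the quotient is y**2 + 4y + 45.
The quadratic y**2 + 4y + 45 has discriminant -164 < 0 and is irreducible over ℤ.

(2y + 1)(3y + 1)(3y + 4)(y**2 + 4y + 45)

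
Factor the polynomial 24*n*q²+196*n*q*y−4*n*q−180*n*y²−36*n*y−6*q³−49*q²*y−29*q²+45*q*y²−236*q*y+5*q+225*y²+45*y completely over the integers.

Group: q*(24*n*q−20*n*y−4*n−6*q²+5*q*y−29*q+25*y+5) + 9*y*(24*n*q−20*n*y−4*n−6*q²+5*q*y−29*q+25*y+5); both groups contain (24*n*q−20*n*y−4*n−6*q²+5*q*y−29*q+25*y+5), so (q+9*y) is a factor with cofactor 24*n*q−20*n*y−4*n−6*q²+5*q*y−29*q+25*y+5.
The cofactor groups again: 24*n*q−20*n*y−4*n−6*q²+5*q*y−29*q+25*y+5 = 6*q*(4*n−q−5) + (−5*y−1)*(4*n−q−5); both groups contain (4*n−q−5), giving (6*q−5*y−1)*(4*n−q−5).

(4*n−q−5)*(6*q−5*y−1)*(q+9*y)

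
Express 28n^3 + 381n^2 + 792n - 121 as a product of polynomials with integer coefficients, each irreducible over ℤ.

(4n + 11)(7n - 1)(n + 11)

Testing divisors of the constant over divisors of the leading coefficient, n = -11 is a root, so (n + 11) is a factor; dividing leaves 28n^2 + 73n - 11.
The remaining quadratic factors as (7n - 1)(4n + 11).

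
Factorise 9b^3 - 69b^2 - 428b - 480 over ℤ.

(3b + 5)(3b + 8)(b - 12)

Testing divisors of the constant over divisors of the leading coefficient, b = 12 is a root, so (b - 12) divides it; the quotient is 9b^2 + 39b + 40.
The remaining quadratic factors as (3b + 5)(3b + 8).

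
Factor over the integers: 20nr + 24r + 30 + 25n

Group as (20nr + 25n) + (24r + 30) = 5n(4r + 5) + 6(4r + 5).
Both groups share the factor (4r + 5).

(4r + 5)(5n + 6)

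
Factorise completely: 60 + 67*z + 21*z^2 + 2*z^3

(2*z + 3)*(z + 4)*(z + 5)

Among the possible rational roots, z = −3/2 is a root, giving the factor (2*z + 3) and quotient z^2 + 9*z + 20.
The remaining quadratic factors as (z + 4)(z + 5).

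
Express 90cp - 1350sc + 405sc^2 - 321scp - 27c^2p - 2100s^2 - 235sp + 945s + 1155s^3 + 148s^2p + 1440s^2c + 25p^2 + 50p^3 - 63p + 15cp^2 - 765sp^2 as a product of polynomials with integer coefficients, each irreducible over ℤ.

Group: 7s(165s^2 + 135sc + 139sp - 135s - 9cp - 10p^2 + 9p) + (3c - 5p - 7)(165s^2 + 135sc + 139sp - 135s - 9cp - 10p^2 + 9p); both groups contain (165s^2 + 135sc + 139sp - 135s - 9cp - 10p^2 + 9p), so (7s + 3c - 5p - 7) is a factor with cofactor 165s^2 + 135sc + 139sp - 135s - 9cp - 10p^2 + 9p.
The cofactor groups again: 165s^2 + 135sc + 139sp - 135s - 9cp - 10p^2 + 9p = 15s(11s + 9c + 10p - 9) - p(11s + 9c + 10p - 9); both groups contain (11s + 9c + 10p - 9), giving (15s - p)(11s + 9c + 10p - 9).

(15s - p)(7s + 3c - 5p - 7)(11s + 9c + 10p - 9)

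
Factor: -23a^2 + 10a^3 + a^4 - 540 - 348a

Trying the rational-root candidates, a = -5 is a root, so (a + 5) divides it; the quotient is a^3 + 5a^2 - 48a - 108.
Next, a = -9 is a root, so (a + 9) is a factor; dividing leaves a^2 - 4a - 12.
The remaining quadratic factors as (a + 2)(a - 6).

(a + 2)(a + 5)(a + 9)(a - 6)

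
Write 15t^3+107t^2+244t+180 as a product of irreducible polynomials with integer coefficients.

(3t+10)(5t+9)(t+2)

Testing divisors of the constant over divisors of the leading coefficient, t = -2 is a root, so (t+2) divides it; the quotient is 15t^2+77t+90.
The remaining quadratic factors as (5t+9)(3t+10).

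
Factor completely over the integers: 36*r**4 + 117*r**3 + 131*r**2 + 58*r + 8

By the rational root theorem, r = -2/3 is a root, so (3*r + 2) divides it; the quotient is 12*r**3 + 31*r**2 + 23*r + 4.
Then r = -1/4 is a root, so (4*r + 1) is a factor; dividing leaves 3*r**2 + 7*r + 4.
The remaining quadratic factors as (3*r + 4)(r + 1).

(3*r + 2)*(3*r + 4)*(4*r + 1)*(r + 1)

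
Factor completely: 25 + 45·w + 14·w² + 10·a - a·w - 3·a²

Group: -3·a·(a - 2·w - 5) + (-7·w - 5)·(a - 2·w - 5); both groups contain (a - 2·w - 5).

-(3·a + 7·w + 5)·(a - 2·w - 5)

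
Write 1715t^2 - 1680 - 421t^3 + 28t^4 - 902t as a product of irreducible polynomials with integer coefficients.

(4t - 7)(7t + 5)(t - 6)(t - 8)

Trying the rational-root candidates, t = 8 is a root, so (t - 8) divides it; the quotient is 28t^3 - 197t^2 + 139t + 210.
Then t = 6 is a root, so (t - 6) is a factor; dividing leaves 28t^2 - 29t - 35.
The remaining quadratic factors as (4t - 7)(7t + 5).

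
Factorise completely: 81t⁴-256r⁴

(3t-4r)(3t+4r)(9t²+16r²)

(3t)⁴ − (4r)⁴ = ((3t)² − (4r)²)((3t)² + (4r)²); the first factor splits again, the second (9t²+16r²) is irreducible.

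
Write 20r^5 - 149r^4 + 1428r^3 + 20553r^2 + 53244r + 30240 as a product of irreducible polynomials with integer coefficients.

Among the possible rational roots, r = -3 is a root, giving the factor (r + 3) and quotient 20r^4 - 209r^3 + 2055r^2 + 14388r + 10080.
Then r = -4/5 is a root, giving the factor (5r + 4) and quotient 4r^3 - 45r^2 + 447r + 2520.
Next, r = -15/4 is a root, giving the factor (4r + 15) and quotient r^2 - 15r + 168.
The quadratic r^2 - 15r + 168 has discriminant -447 < 0 and is irreducible over ℤ.

(4r + 15)(5r + 4)(r + 3)(r^2 - 15r + 168)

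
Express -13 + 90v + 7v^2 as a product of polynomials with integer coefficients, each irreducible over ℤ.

Need a pair with product 7·(-13) = -91 and sum 90: that's 91 and -1.
Split the middle term: 7v^2 + 91v - v - 13 = 7v(v + 13) - (v + 13).

(7v - 1)(v + 13)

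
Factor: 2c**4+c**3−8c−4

Group as (2c**4−8c) + (c**3−4) = 2c(c**3−4) + (c**3−4).
Both groups share the factor (c**3−4).

(2c+1)(c**3−4)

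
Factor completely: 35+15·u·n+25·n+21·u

(3·u+5)·(5·n+7)

Group as (15·u·n+21·u) + (25·n+35) = 3·u·(5·n+7) + 5·(5·n+7).
Both groups share the factor (5·n+7).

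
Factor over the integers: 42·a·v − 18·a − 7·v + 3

Group as (42·a·v − 18·a) + (−7·v + 3) = 6·a·(7·v − 3) − (7·v − 3).
Both groups share the factor (7·v − 3).

(6·a − 1)·(7·v − 3)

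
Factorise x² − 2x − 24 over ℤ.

Two integers with product −24 and sum −2 are −6 and 4.

(x + 4)(x − 6)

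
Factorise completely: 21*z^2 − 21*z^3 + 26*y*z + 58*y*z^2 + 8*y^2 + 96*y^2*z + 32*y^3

Group: 4*y*(8*y^2 + 10*y*z + 2*y − 3*z^2 + 3*z) + 7*z*(8*y^2 + 10*y*z + 2*y − 3*z^2 + 3*z); both groups contain (8*y^2 + 10*y*z + 2*y − 3*z^2 + 3*z), so (4*y + 7*z) is a factor with cofactor 8*y^2 + 10*y*z + 2*y − 3*z^2 + 3*z.
The cofactor groups again: 8*y^2 + 10*y*z + 2*y − 3*z^2 + 3*z = 4*y*(2*y + 3*z) + (−z + 1)*(2*y + 3*z); both groups contain (2*y + 3*z), giving (4*y − z + 1)*(2*y + 3*z).

(2*y + 3*z)*(4*y + 7*z)*(4*y − z + 1)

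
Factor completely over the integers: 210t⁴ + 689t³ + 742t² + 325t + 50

Testing divisors of the constant over divisors of the leading coefficient, t = −1/2 is a root, so (2t + 1) is a factor; dividing leaves 105t³ + 292t² + 225t + 50.
Then t = −2/5 is a root, so (5t + 2) divides it; the quotient is 21t² + 50t + 25.
The remaining quadratic factors as (7t + 5)(3t + 5).

(2t + 1)(3t + 5)(5t + 2)(7t + 5)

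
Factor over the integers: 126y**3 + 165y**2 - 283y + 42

(3y + 7)(6y - 1)(7y - 6)

Trying the rational-root candidates, y = 6/7 is a root, so (7y - 6) is a factor; dividing leaves 18y**2 + 39y - 7.
The remaining quadratic factors as (6y - 1)(3y + 7).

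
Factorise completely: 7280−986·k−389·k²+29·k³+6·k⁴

(2·k+13)·(3·k−14)·(k+8)·(k−5)

Trying the rational-root candidates, k = −13/2 is a root, so (2·k+13) is a factor; dividing leaves 3·k³−5·k²−162·k+560.
Next, k = 5 is a root, so (k−5) divides it; the quotient is 3·k²+10·k−112.
The remaining quadratic factors as (k+8)(3·k−14).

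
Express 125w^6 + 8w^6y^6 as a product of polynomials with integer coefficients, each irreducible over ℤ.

w^6(2y^2 + 5)(4y^4 − 10y^2 + 25)

Every term has a factor of w^6; factoring it out leaves 8y^6 + 125.
Recognize a sum of cubes with the parts 2y^2 and 5.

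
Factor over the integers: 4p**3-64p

Every term has a factor of 4p. Then p**2-16 = (p)² − (4)².

4p(p+4)(p-4)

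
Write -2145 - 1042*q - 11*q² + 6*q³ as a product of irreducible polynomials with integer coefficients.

(6*q + 13)*(q + 11)*(q - 15)

By the rational root theorem, q = 15 is a root, so (q - 15) divides it; the quotient is 6*q² + 79*q + 143.
The remaining quadratic factors as (q + 11)(6*q + 13).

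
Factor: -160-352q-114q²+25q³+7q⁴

(7q+4)(q+2)(q+5)(q-4)

Trying the rational-root candidates, q = 4 is a root, so (q-4) divides it; the quotient is 7q³+53q²+98q+40.
Then q = -5 is a root, so (q+5) is a factor; dividing leaves 7q²+18q+8.
The remaining quadratic factors as (q+2)(7q+4).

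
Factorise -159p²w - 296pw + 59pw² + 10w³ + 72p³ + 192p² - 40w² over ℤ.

(3p - 2w + 8)(3p - 5w)(8p + w)

Group: 8p(9p² - 21pw + 24p + 10w² - 40w) + w(9p² - 21pw + 24p + 10w² - 40w); both groups contain (9p² - 21pw + 24p + 10w² - 40w), so (8p + w) is a factor with cofactor 9p² - 21pw + 24p + 10w² - 40w.
The cofactor groups again: 9p² - 21pw + 24p + 10w² - 40w = 3p(3p - 5w) + (-2w + 8)(3p - 5w); both groups contain (3p - 5w), giving (3p - 2w + 8)(3p - 5w).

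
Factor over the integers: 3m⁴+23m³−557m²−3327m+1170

Testing divisors of the constant over divisors of the leading coefficient, m = −6 is a root, giving the factor (m+6) and quotient 3m³+5m²−587m+195.
Continuing, m = 1/3 is a root, so (3m−1) is a factor; dividing leaves m²+2m−195.
The remaining quadratic factors as (m−13)(m+15).

(3m−1)(m+15)(m+6)(m−13)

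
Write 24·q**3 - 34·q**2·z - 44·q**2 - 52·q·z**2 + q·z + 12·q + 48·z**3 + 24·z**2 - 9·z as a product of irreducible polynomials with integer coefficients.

(2·q - 4·z - 3)·(3·q + 4·z - 1)·(4·q - 3·z)

Group: 2·q·(12·q**2 + 7·q·z - 4·q - 12·z**2 + 3·z) + (-4·z - 3)·(12·q**2 + 7·q·z - 4·q - 12·z**2 + 3·z); both groups contain (12·q**2 + 7·q·z - 4·q - 12·z**2 + 3·z), so (2·q - 4·z - 3) is a factor with cofactor 12·q**2 + 7·q·z - 4·q - 12·z**2 + 3·z.
The cofactor groups again: 12·q**2 + 7·q·z - 4·q - 12·z**2 + 3·z = 3·q·(4·q - 3·z) + (4·z - 1)·(4·q - 3·z); both groups contain (4·q - 3·z), giving (3·q + 4·z - 1)·(4·q - 3·z).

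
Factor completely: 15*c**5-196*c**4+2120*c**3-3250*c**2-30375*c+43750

(3*c+10)*(5*c-7)*(c-5)*(c**2-10*c+125)

By the rational root theorem, c = -10/3 is a root, so (3*c+10) divides it; the quotient is 5*c**4-82*c**3+980*c**2-4350*c+4375.
Then c = 7/5 is a root, giving the factor (5*c-7) and quotient c**3-15*c**2+175*c-625.
Continuing, c = 5 is a root, giving the factor (c-5) and quotient c**2-10*c+125.
The quadratic c**2-10*c+125 has discriminant -400 < 0 and is irreducible over ℤ.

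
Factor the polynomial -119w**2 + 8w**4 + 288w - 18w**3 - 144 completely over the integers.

Among the possible rational roots, w = 3/4 is a root, so (4w - 3) is a factor; dividing leaves 2w**3 - 3w**2 - 32w + 48.
Continuing, w = 4 is a root, giving the factor (w - 4) and quotient 2w**2 + 5w - 12.
The remaining quadratic factors as (2w - 3)(w + 4).

(2w - 3)(4w - 3)(w + 4)(w - 4)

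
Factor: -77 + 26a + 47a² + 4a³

By the rational root theorem, a = -11 is a root, giving the factor (a + 11) and quotient 4a² + 3a - 7.
The remaining quadratic factors as (a - 1)(4a + 7).

(4a + 7)(a + 11)(a - 1)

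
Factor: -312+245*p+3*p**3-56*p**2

By the rational root theorem, p = 13 is a root, giving the factor (p-13) and quotient 3*p**2-17*p+24.
The remaining quadratic factors as (p-3)(3*p-8).

(3*p-8)*(p-13)*(p-3)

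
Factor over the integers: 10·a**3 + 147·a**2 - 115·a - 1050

Among the possible rational roots, a = 14/5 is a root, so (5·a - 14) divides it; the quotient is 2·a**2 + 35·a + 75.
The remaining quadratic factors as (2·a + 5)(a + 15).

(2·a + 5)·(5·a - 14)·(a + 15)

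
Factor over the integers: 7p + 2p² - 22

(2p + 11)(p - 2)

Need a pair with product 2·(-22) = -44 and sum 7: that's -4 and 11.
Split the middle term: 2p² - 4p + 11p - 22 = 2p(p - 2) + 11(p - 2).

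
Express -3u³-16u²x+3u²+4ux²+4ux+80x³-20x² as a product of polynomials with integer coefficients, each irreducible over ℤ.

-(3u+10x)(u+4x-1)(u-2x)

Group: 3u(-u²-2ux+u+8x²-2x) + 10x(-u²-2ux+u+8x²-2x); both groups contain (-u²-2ux+u+8x²-2x), so (3u+10x) is a factor with cofactor -u²-2ux+u+8x²-2x.
The cofactor groups again: -u²-2ux+u+8x²-2x = -u(u+4x-1) + 2x(u+4x-1); both groups contain (u+4x-1), giving -(u-2x)(u+4x-1).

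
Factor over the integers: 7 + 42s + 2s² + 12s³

Group as (12s³ + 42s) + (2s² + 7) = 6s(2s² + 7) + (2s² + 7).
Both groups share the factor (2s² + 7).

(6s + 1)(2s² + 7)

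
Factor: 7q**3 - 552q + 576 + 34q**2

Testing divisors of the constant over divisors of the leading coefficient, q = -12 is a root, so (q + 12) is a factor; dividing leaves 7q**2 - 50q + 48.
The remaining quadratic factors as (q - 6)(7q - 8).

(7q - 8)(q + 12)(q - 6)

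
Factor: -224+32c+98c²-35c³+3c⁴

(3c+4)(c-2)(c-4)(c-7)

By the rational root theorem, c = 4 is a root, so (c-4) is a factor; dividing leaves 3c³-23c²+6c+56.
Then c = 7 is a root, giving the factor (c-7) and quotient 3c²-2c-8.
The remaining quadratic factors as (3c+4)(c-2).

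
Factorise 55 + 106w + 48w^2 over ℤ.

(6w + 5)(8w + 11)

Need a pair with product 48·55 = 2640 and sum 106: that's 66 and 40.
Split the middle term: 48w^2 + 66w + 40w + 55 = 6w(8w + 11) + 5(8w + 11).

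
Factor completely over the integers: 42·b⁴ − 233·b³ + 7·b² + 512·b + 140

Trying the rational-root candidates, b = −2/7 is a root, so (7·b + 2) is a factor; dividing leaves 6·b³ − 35·b² + 11·b + 70.
Then b = −7/6 is a root, so (6·b + 7) divides it; the quotient is b² − 7·b + 10.
The remaining quadratic factors as (b − 2)(b − 5).

(6·b + 7)·(7·b + 2)·(b − 2)·(b − 5)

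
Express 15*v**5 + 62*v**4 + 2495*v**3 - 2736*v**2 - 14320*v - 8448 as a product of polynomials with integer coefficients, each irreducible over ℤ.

Testing divisors of the constant over divisors of the leading coefficient, v = -4/5 is a root, giving the factor (5*v + 4) and quotient 3*v**4 + 10*v**3 + 491*v**2 - 940*v - 2112.
Next, v = 3 is a root, so (v - 3) divides it; the quotient is 3*v**3 + 19*v**2 + 548*v + 704.
Next, v = -4/3 is a root, giving the factor (3*v + 4) and quotient v**2 + 5*v + 176.
The quadratic v**2 + 5*v + 176 has discriminant -679 < 0 and is irreducible over ℤ.

(3*v + 4)*(5*v + 4)*(v - 3)*(v**2 + 5*v + 176)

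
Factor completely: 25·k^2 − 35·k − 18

(5·k + 2)·(5·k − 9)

Need a pair with product 25·(−18) = −450 and sum −35: that's 10 and −45.
Split the middle term: 25·k^2 + 10·k − 45·k − 18 = 5·k·(5·k + 2) − 9·(5·k + 2).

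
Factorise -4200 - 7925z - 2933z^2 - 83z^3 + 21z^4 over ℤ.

By the rational root theorem, z = 15 is a root, so (z - 15) is a factor; dividing leaves 21z^3 + 232z^2 + 547z + 280.
Continuing, z = -5/7 is a root, so (7z + 5) is a factor; dividing leaves 3z^2 + 31z + 56.
The remaining quadratic factors as (z + 8)(3z + 7).

(3z + 7)(7z + 5)(z + 8)(z - 15)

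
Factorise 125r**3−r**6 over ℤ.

−r**3(r−5)(r**2+5r+25)

Pull out the common factor r**3, leaving −r**3+125.
Recognize a difference of cubes with the parts 5 and r.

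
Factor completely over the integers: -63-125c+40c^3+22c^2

(2c+1)(4c-7)(5c+9)

Among the possible rational roots, c = -1/2 is a root, so (2c+1) divides it; the quotient is 20c^2+c-63.
The remaining quadratic factors as (5c+9)(4c-7).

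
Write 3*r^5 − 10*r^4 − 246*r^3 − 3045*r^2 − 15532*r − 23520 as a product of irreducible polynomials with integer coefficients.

Trying the rational-root candidates, r = −8/3 is a root, so (3*r + 8) is a factor; dividing leaves r^4 − 6*r^3 − 66*r^2 − 839*r − 2940.
Continuing, r = −4 is a root, giving the factor (r + 4) and quotient r^3 − 10*r^2 − 26*r − 735.
Continuing, r = 15 is a root, so (r − 15) divides it; the quotient is r^2 + 5*r + 49.
The quadratic r^2 + 5*r + 49 has discriminant −171 < 0 and is irreducible over ℤ.

(3*r + 8)*(r + 4)*(r − 15)*(r^2 + 5*r + 49)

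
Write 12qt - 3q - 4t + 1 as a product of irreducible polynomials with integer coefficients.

(3q - 1)(4t - 1)

Group as (12qt - 3q) + (-4t + 1) = 3q(4t - 1) - (4t - 1).
Both groups share the factor (4t - 1).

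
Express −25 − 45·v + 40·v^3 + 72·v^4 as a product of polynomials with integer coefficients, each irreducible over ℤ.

Group as (72·v^4 − 45·v) + (40·v^3 − 25) = 9·v·(8·v^3 − 5) + 5·(8·v^3 − 5).
Both groups share the factor (8·v^3 − 5).

(9·v + 5)·(8·v^3 − 5)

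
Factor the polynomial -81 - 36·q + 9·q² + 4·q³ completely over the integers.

Trying the rational-root candidates, q = -9/4 is a root, giving the factor (4·q + 9) and quotient q² - 9.
The remaining quadratic factors as (q - 3)(q + 3).

(4·q + 9)·(q + 3)·(q - 3)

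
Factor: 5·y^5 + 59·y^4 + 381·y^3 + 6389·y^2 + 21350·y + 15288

Trying the rational-root candidates, y = -12 is a root, giving the factor (y + 12) and quotient 5·y^4 - y^3 + 393·y^2 + 1673·y + 1274.
Continuing, y = -1 is a root, so (y + 1) is a factor; dividing leaves 5·y^3 - 6·y^2 + 399·y + 1274.
Continuing, y = -14/5 is a root, so (5·y + 14) is a factor; dividing leaves y^2 - 4·y + 91.
The quadratic y^2 - 4·y + 91 has discriminant -348 < 0 and is irreducible over ℤ.

(5·y + 14)·(y + 1)·(y + 12)·(y^2 - 4·y + 91)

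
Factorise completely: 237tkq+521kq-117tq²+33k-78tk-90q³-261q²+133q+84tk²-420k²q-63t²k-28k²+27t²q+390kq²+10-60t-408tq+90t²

-(3t-15q-1)(3t-4k+2q-1)(7k-3q-10)

Group: 3t(-21tk+9tq+30t+28k²-26kq-33k+6q²+17q-10) + (-15q-1)(-21tk+9tq+30t+28k²-26kq-33k+6q²+17q-10); both groups contain (-21tk+9tq+30t+28k²-26kq-33k+6q²+17q-10), so (3t-15q-1) is a factor with cofactor -21tk+9tq+30t+28k²-26kq-33k+6q²+17q-10.
The cofactor groups again: -21tk+9tq+30t+28k²-26kq-33k+6q²+17q-10 = -7k(3t-4k+2q-1) + (3q+10)(3t-4k+2q-1); both groups contain (3t-4k+2q-1), giving -(7k-3q-10)(3t-4k+2q-1).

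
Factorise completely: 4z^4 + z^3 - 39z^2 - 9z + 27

Among the possible rational roots, z = -1 is a root, giving the factor (z + 1) and quotient 4z^3 - 3z^2 - 36z + 27.
Then z = 3 is a root, giving the factor (z - 3) and quotient 4z^2 + 9z - 9.
The remaining quadratic factors as (z + 3)(4z - 3).

(4z - 3)(z + 1)(z + 3)(z - 3)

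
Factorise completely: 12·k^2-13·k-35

Need a pair with product 12·(-35) = -420 and sum -13: that's -28 and 15.
Split the middle term: 12·k^2-28·k + 15·k-35 = 4·k·(3·k-7) + 5·(3·k-7).

(3·k-7)·(4·k+5)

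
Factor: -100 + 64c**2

Every term has a factor of 4. Then 16c**2 - 25 = (4c)² − (5)².

4(4c + 5)(4c - 5)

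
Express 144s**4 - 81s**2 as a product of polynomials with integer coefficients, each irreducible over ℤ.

9s**2(4s + 3)(4s - 3)

Factor out 9s**2, leaving 16s**2 - 9, which is a difference of two squares.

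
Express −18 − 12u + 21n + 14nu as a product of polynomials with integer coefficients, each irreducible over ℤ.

Group as (14nu + 21n) + (−12u − 18) = 7n(2u + 3) − 6(2u + 3).
Both groups share the factor (2u + 3).

(2u + 3)(7n − 6)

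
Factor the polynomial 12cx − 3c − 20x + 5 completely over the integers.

(3c − 5)(4x − 1)

Group as (12cx − 3c) + (−20x + 5) = 3c(4x − 1) − 5(4x − 1).
Both groups share the factor (4x − 1).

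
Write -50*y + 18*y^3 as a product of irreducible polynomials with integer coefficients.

2*y*(3*y + 5)*(3*y - 5)

Pull out the common factor 2*y; 9*y^2 - 25 is a difference of squares.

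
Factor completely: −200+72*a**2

8*(3*a+5)*(3*a−5)

Factor out 8, leaving 9*a**2−25, which is a difference of two squares.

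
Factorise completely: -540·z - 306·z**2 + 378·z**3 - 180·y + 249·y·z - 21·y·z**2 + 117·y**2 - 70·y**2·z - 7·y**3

-(7·y - 14·z - 12)·(y + 3·z)·(y + 9·z - 15)

Group: 7·y·(-y**2 - 12·y·z + 15·y - 27·z**2 + 45·z) + (-14·z - 12)·(-y**2 - 12·y·z + 15·y - 27·z**2 + 45·z); both groups contain (-y**2 - 12·y·z + 15·y - 27·z**2 + 45·z), so (7·y - 14·z - 12) is a factor with cofactor -y**2 - 12·y·z + 15·y - 27·z**2 + 45·z.
The cofactor groups again: -y**2 - 12·y·z + 15·y - 27·z**2 + 45·z = -y·(y + 9·z - 15) - 3·z·(y + 9·z - 15); both groups contain (y + 9·z - 15), giving -(y + 3·z)·(y + 9·z - 15).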